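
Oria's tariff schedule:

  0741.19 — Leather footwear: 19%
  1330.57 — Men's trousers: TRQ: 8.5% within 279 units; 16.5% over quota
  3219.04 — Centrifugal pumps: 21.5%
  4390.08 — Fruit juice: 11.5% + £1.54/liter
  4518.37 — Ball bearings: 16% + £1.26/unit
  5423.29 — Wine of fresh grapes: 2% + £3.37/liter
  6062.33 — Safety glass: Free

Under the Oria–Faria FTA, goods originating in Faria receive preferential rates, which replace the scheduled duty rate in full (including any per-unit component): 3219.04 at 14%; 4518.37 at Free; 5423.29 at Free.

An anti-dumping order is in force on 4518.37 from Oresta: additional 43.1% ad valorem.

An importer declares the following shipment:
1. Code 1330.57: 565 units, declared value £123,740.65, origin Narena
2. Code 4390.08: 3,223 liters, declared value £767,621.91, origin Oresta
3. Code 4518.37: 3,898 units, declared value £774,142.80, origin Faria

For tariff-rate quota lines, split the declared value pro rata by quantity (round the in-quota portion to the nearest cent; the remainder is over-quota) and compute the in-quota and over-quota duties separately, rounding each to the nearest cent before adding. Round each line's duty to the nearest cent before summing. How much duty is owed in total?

£108,768.84

Line 1 (1330.57, Narena, 565 units, £123,740.65):
Code 1330.57 is under a tariff-rate quota (threshold 279 units). In-quota: 279 units at 8.5%; over-quota: 286 units at 16.5%.
Pro-rata value split: in-quota = £123,740.65 × 279/565 = £61,103.79; over-quota = £123,740.65 − £61,103.79 = £62,636.86.
In-quota duty = £61,103.79 × 8.5% = £5,193.82. Over-quota duty = £62,636.86 × 16.5% = £10,335.08.
Line duty = £5,193.82 + £10,335.08 = £15,528.90.
Line 2 (4390.08, Oresta, 3,223 liters, £767,621.91):
Base rate for 4390.08 is 11.5% + £1.54/liter.
Duty = £767,621.91 × 11.5% + 3,223 × £1.54 = £93,239.94.
Line 3 (4518.37, Faria, 3,898 units, £774,142.80):
Base rate for 4518.37 is 16% + £1.26/unit.
Origin Faria qualifies under the Oria–Faria agreement and 4518.37 is covered: preferential rate Free applies instead.
The additional-duty order on 4518.37 targets Oresta, not Faria; it does not apply.
Duty = £774,142.80 × 0% = £0.00.
Total = £15,528.90 + £93,239.94 + £0.00 = £108,768.84.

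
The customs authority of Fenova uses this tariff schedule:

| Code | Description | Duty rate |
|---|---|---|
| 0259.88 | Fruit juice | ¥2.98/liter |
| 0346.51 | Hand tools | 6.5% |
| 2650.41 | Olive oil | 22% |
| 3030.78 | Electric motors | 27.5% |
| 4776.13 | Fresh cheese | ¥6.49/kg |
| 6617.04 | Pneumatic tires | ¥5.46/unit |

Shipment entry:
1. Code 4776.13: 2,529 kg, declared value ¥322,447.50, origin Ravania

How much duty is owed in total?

¥16,413.21

Line 1 (4776.13, Ravania, 2,529 kg, ¥322,447.50):
Base rate for 4776.13 is ¥6.49/kg.
Duty = 2,529 × ¥6.49 = ¥16,413.21.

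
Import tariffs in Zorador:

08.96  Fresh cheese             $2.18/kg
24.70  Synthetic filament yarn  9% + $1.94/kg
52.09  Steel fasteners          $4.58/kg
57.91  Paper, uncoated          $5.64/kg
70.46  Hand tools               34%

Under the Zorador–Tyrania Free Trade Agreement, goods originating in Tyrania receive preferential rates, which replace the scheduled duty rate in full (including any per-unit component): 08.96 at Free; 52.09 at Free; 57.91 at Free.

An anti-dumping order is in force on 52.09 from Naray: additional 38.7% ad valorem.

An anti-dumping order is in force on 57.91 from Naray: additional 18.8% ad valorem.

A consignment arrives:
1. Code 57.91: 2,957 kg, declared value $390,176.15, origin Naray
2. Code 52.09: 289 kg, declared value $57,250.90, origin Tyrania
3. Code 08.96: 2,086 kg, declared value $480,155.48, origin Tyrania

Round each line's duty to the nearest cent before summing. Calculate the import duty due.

Line 1 (57.91, Naray, 2,957 kg, $390,176.15):
Base rate for 57.91 is $5.64/kg.
57.91 has an FTA preferential rate, but origin Naray is not Tyrania; base rate stands.
Additional duty on 57.91 from Naray: +18.8% ad valorem. Applied ad valorem rate = 18.8%.
Duty = $390,176.15 × 18.8% + 2,957 × $5.64 = $90,030.60.
Line 2 (52.09, Tyrania, 289 kg, $57,250.90):
Base rate for 52.09 is $4.58/kg.
Origin Tyrania qualifies under the Zorador–Tyrania agreement and 52.09 is covered: preferential rate Free applies instead.
The additional-duty order on 52.09 targets Naray, not Tyrania; it does not apply.
Duty = $57,250.90 × 0% = $0.00.
Line 3 (08.96, Tyrania, 2,086 kg, $480,155.48):
Base rate for 08.96 is $2.18/kg.
Origin Tyrania qualifies under the Zorador–Tyrania agreement and 08.96 is covered: preferential rate Free applies instead.
Duty = $480,155.48 × 0% = $0.00.
Total = $90,030.60 + $0.00 + $0.00 = $90,030.60.

$90,030.60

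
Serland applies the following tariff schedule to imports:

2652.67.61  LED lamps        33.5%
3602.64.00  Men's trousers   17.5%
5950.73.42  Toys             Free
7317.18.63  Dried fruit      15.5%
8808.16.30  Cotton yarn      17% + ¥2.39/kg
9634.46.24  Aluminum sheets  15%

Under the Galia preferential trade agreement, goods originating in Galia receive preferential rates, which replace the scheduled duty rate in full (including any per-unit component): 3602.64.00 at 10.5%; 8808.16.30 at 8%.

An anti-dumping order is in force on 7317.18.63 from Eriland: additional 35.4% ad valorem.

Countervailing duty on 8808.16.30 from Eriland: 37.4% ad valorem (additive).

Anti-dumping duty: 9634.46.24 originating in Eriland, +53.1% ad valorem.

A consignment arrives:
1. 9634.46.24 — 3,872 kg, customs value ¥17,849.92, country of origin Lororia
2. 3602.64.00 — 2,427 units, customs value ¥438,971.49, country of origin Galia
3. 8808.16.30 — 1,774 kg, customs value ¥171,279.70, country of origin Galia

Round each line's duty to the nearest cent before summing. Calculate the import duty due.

Line 1 (9634.46.24, Lororia, 3,872 kg, ¥17,849.92):
Base rate for 9634.46.24 is 15%.
The additional-duty order on 9634.46.24 targets Eriland, not Lororia; it does not apply.
Duty = ¥17,849.92 × 15% = ¥2,677.49.
Line 2 (3602.64.00, Galia, 2,427 units, ¥438,971.49):
Base rate for 3602.64.00 is 17.5%.
Origin Galia qualifies under the Serland–Galia agreement and 3602.64.00 is covered: preferential rate 10.5% applies instead.
Duty = ¥438,971.49 × 10.5% = ¥46,092.01.
Line 3 (8808.16.30, Galia, 1,774 kg, ¥171,279.70):
Base rate for 8808.16.30 is 17% + ¥2.39/kg.
Origin Galia qualifies under the Serland–Galia agreement and 8808.16.30 is covered: preferential rate 8% applies instead.
The additional-duty order on 8808.16.30 targets Eriland, not Galia; it does not apply.
Duty = ¥171,279.70 × 8% = ¥13,702.38.
Total = ¥2,677.49 + ¥46,092.01 + ¥13,702.38 = ¥62,471.88.

¥62,471.88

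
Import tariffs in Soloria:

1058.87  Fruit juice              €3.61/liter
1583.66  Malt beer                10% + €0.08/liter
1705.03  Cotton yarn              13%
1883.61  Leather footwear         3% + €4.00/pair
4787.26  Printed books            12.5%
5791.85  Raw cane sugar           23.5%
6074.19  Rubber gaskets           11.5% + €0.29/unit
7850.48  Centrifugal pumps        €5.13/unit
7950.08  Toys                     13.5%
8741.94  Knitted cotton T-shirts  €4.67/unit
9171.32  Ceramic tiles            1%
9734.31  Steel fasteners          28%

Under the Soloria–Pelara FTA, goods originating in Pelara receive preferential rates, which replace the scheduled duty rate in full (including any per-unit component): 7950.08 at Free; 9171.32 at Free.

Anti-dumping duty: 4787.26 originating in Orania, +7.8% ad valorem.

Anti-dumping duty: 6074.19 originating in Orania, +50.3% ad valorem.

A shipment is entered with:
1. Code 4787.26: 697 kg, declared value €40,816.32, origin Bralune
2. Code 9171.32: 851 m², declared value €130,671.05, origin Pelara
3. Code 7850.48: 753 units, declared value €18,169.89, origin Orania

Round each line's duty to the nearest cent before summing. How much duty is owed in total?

€8,964.93

Line 1 (4787.26, Bralune, 697 kg, €40,816.32):
Base rate for 4787.26 is 12.5%.
The additional-duty order on 4787.26 targets Orania, not Bralune; it does not apply.
Duty = €40,816.32 × 12.5% = €5,102.04.
Line 2 (9171.32, Pelara, 851 m², €130,671.05):
Base rate for 9171.32 is 1%.
Origin Pelara qualifies under the Soloria–Pelara agreement and 9171.32 is covered: preferential rate Free applies instead.
Duty = €130,671.05 × 0% = €0.00.
Line 3 (7850.48, Orania, 753 units, €18,169.89):
Base rate for 7850.48 is €5.13/unit.
Duty = 753 × €5.13 = €3,862.89.
Total = €5,102.04 + €0.00 + €3,862.89 = €8,964.93.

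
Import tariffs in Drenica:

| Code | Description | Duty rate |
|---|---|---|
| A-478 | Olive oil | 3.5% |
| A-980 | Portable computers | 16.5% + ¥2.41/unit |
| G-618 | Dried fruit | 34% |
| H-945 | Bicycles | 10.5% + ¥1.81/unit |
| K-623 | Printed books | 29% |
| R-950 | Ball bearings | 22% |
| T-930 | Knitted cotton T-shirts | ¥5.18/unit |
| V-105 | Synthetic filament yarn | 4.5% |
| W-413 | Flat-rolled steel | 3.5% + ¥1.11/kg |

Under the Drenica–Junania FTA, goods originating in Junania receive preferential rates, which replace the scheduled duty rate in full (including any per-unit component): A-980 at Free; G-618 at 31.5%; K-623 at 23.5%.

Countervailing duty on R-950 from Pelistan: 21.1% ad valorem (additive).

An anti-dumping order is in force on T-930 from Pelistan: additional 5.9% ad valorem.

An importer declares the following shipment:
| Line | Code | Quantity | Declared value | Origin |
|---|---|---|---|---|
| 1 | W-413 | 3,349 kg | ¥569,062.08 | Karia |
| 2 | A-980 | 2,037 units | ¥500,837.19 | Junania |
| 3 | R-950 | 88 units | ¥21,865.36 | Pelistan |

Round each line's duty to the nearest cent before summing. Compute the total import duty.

¥33,058.53

Line 1 (W-413, Karia, 3,349 kg, ¥569,062.08):
Base rate for W-413 is 3.5% + ¥1.11/kg.
Duty = ¥569,062.08 × 3.5% + 3,349 × ¥1.11 = ¥23,634.56.
Line 2 (A-980, Junania, 2,037 units, ¥500,837.19):
Base rate for A-980 is 16.5% + ¥2.41/unit.
Origin Junania qualifies under the Drenica–Junania agreement and A-980 is covered: preferential rate Free applies instead.
Duty = ¥500,837.19 × 0% = ¥0.00.
Line 3 (R-950, Pelistan, 88 units, ¥21,865.36):
Base rate for R-950 is 22%.
Additional duty on R-950 from Pelistan: +21.1%. Applied ad valorem rate: 22% + 21.1% = 43.1%.
Duty = ¥21,865.36 × 43.1% = ¥9,423.97.
Total = ¥23,634.56 + ¥0.00 + ¥9,423.97 = ¥33,058.53.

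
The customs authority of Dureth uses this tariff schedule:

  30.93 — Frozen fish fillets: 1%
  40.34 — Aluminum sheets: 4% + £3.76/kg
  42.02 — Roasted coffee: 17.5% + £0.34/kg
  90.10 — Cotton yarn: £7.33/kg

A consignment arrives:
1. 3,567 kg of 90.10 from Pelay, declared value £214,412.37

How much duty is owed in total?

£26,146.11

Line 1 (90.10, Pelay, 3,567 kg, £214,412.37):
Base rate for 90.10 is £7.33/kg.
Duty = 3,567 × £7.33 = £26,146.11.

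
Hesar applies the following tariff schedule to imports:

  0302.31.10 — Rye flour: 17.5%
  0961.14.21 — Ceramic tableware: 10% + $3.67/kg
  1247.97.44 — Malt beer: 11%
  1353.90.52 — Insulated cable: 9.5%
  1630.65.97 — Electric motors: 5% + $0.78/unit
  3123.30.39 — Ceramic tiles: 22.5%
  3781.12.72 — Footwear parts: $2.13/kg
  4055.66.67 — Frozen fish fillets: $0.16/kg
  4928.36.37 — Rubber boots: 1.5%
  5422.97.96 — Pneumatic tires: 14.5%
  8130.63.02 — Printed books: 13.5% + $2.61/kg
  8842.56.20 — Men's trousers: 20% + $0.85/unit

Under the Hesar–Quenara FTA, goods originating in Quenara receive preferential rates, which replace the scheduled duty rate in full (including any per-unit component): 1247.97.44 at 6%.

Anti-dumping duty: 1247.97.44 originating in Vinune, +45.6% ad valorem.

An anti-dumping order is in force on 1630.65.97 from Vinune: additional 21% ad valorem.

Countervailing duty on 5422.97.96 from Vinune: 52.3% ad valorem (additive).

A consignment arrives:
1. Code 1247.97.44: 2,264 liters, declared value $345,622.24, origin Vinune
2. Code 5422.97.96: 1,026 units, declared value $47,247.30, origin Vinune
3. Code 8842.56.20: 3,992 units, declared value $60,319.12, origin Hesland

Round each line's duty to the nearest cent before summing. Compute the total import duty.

Line 1 (1247.97.44, Vinune, 2,264 liters, $345,622.24):
Base rate for 1247.97.44 is 11%.
1247.97.44 has an FTA preferential rate, but origin Vinune is not Quenara; base rate stands.
Additional duty on 1247.97.44 from Vinune: +45.6%. Applied ad valorem rate: 11% + 45.6% = 56.6%.
Duty = $345,622.24 × 56.6% = $195,622.19.
Line 2 (5422.97.96, Vinune, 1,026 units, $47,247.30):
Base rate for 5422.97.96 is 14.5%.
Additional duty on 5422.97.96 from Vinune: +52.3%. Applied ad valorem rate: 14.5% + 52.3% = 66.8%.
Duty = $47,247.30 × 66.8% = $31,561.20.
Line 3 (8842.56.20, Hesland, 3,992 units, $60,319.12):
Base rate for 8842.56.20 is 20% + $0.85/unit.
Duty = $60,319.12 × 20% + 3,992 × $0.85 = $15,457.02.
Total = $195,622.19 + $31,561.20 + $15,457.02 = $242,640.41.

$242,640.41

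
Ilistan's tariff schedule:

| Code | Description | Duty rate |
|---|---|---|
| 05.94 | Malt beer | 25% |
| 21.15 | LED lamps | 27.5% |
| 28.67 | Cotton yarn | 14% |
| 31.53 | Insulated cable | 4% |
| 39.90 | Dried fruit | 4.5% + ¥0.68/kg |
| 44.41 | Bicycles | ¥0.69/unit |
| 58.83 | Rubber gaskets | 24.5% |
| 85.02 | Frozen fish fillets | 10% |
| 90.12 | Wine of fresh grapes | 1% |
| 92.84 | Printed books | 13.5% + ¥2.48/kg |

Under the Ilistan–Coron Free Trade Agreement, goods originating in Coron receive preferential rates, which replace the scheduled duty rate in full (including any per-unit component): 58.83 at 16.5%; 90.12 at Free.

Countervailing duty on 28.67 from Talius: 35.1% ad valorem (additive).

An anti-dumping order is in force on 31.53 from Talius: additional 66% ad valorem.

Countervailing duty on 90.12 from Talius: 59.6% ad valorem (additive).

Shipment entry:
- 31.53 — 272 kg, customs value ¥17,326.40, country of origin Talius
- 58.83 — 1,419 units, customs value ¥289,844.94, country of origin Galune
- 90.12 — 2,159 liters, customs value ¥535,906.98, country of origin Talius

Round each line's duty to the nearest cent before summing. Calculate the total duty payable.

Line 1 (31.53, Talius, 272 kg, ¥17,326.40):
Base rate for 31.53 is 4%.
Additional duty on 31.53 from Talius: +66%. Applied ad valorem rate: 4% + 66% = 70%.
Duty = ¥17,326.40 × 70% = ¥12,128.48.
Line 2 (58.83, Galune, 1,419 units, ¥289,844.94):
Base rate for 58.83 is 24.5%.
58.83 has an FTA preferential rate, but origin Galune is not Coron; base rate stands.
Duty = ¥289,844.94 × 24.5% = ¥71,012.01.
Line 3 (90.12, Talius, 2,159 liters, ¥535,906.98):
Base rate for 90.12 is 1%.
90.12 has an FTA preferential rate, but origin Talius is not Coron; base rate stands.
Additional duty on 90.12 from Talius: +59.6%. Applied ad valorem rate: 1% + 59.6% = 60.6%.
Duty = ¥535,906.98 × 60.6% = ¥324,759.63.
Total = ¥12,128.48 + ¥71,012.01 + ¥324,759.63 = ¥407,900.12.

¥407,900.12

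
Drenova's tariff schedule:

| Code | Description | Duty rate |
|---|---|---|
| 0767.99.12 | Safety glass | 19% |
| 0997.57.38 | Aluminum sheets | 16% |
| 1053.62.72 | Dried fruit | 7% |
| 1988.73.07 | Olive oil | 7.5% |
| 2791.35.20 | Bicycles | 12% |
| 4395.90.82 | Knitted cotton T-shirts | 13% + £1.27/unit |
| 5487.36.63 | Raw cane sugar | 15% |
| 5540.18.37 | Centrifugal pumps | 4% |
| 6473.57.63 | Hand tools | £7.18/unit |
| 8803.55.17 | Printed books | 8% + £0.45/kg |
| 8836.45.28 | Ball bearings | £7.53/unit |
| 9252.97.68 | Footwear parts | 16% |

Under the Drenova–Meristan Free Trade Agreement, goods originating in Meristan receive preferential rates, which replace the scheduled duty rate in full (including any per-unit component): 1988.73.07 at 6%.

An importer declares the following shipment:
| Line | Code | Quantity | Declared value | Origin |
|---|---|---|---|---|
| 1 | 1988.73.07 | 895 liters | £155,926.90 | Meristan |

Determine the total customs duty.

£9,355.61

Line 1 (1988.73.07, Meristan, 895 liters, £155,926.90):
Base rate for 1988.73.07 is 7.5%.
Origin Meristan qualifies under the Drenova–Meristan agreement and 1988.73.07 is covered: preferential rate 6% applies instead.
Duty = £155,926.90 × 6% = £9,355.61.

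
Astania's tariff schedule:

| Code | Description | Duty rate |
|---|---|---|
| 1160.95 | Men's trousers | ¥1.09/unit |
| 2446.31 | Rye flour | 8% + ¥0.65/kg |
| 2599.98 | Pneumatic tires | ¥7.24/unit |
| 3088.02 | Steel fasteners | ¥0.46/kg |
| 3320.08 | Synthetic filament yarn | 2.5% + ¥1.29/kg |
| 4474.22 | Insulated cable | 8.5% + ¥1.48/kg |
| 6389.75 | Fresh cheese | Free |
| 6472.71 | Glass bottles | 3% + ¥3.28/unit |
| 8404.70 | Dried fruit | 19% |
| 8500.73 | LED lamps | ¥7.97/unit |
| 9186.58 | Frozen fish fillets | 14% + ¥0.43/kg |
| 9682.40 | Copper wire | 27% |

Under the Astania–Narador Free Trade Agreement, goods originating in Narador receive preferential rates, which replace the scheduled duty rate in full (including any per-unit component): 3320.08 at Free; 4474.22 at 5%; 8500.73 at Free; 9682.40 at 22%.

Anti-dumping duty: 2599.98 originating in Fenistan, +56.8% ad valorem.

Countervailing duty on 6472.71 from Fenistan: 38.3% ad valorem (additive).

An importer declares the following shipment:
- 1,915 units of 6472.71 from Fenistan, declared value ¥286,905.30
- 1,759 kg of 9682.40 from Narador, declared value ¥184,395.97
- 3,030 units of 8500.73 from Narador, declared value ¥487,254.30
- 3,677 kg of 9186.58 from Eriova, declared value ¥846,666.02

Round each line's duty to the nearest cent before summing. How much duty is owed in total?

Line 1 (6472.71, Fenistan, 1,915 units, ¥286,905.30):
Base rate for 6472.71 is 3% + ¥3.28/unit.
Additional duty on 6472.71 from Fenistan: +38.3%. Applied ad valorem rate: 3% + 38.3% = 41.3%.
Duty = ¥286,905.30 × 41.3% + 1,915 × ¥3.28 = ¥124,773.09.
Line 2 (9682.40, Narador, 1,759 kg, ¥184,395.97):
Base rate for 9682.40 is 27%.
Origin Narador qualifies under the Astania–Narador agreement and 9682.40 is covered: preferential rate 22% applies instead.
Duty = ¥184,395.97 × 22% = ¥40,567.11.
Line 3 (8500.73, Narador, 3,030 units, ¥487,254.30):
Base rate for 8500.73 is ¥7.97/unit.
Origin Narador qualifies under the Astania–Narador agreement and 8500.73 is covered: preferential rate Free applies instead.
Duty = ¥487,254.30 × 0% = ¥0.00.
Line 4 (9186.58, Eriova, 3,677 kg, ¥846,666.02):
Base rate for 9186.58 is 14% + ¥0.43/kg.
Duty = ¥846,666.02 × 14% + 3,677 × ¥0.43 = ¥120,114.35.
Total = ¥124,773.09 + ¥40,567.11 + ¥0.00 + ¥120,114.35 = ¥285,454.55.

¥285,454.55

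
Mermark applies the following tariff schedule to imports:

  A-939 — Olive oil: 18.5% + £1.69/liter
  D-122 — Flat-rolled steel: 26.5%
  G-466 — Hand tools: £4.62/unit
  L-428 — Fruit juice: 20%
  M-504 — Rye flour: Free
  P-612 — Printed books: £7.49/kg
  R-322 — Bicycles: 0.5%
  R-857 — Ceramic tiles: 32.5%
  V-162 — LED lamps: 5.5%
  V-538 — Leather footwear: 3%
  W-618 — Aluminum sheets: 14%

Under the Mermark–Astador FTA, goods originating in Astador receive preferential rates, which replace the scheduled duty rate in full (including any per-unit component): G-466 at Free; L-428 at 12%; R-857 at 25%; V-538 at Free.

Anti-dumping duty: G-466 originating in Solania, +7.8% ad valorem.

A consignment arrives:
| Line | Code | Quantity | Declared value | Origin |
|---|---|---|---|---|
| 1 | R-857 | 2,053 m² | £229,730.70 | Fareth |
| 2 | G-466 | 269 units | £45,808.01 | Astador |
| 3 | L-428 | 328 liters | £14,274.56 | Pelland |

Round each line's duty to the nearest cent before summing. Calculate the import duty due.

£77,517.39

Line 1 (R-857, Fareth, 2,053 m², £229,730.70):
Base rate for R-857 is 32.5%.
R-857 has an FTA preferential rate, but origin Fareth is not Astador; base rate stands.
Duty = £229,730.70 × 32.5% = £74,662.48.
Line 2 (G-466, Astador, 269 units, £45,808.01):
Base rate for G-466 is £4.62/unit.
Origin Astador qualifies under the Mermark–Astador agreement and G-466 is covered: preferential rate Free applies instead.
The additional-duty order on G-466 targets Solania, not Astador; it does not apply.
Duty = £45,808.01 × 0% = £0.00.
Line 3 (L-428, Pelland, 328 liters, £14,274.56):
Base rate for L-428 is 20%.
L-428 has an FTA preferential rate, but origin Pelland is not Astador; base rate stands.
Duty = £14,274.56 × 20% = £2,854.91.
Total = £74,662.48 + £0.00 + £2,854.91 = £77,517.39.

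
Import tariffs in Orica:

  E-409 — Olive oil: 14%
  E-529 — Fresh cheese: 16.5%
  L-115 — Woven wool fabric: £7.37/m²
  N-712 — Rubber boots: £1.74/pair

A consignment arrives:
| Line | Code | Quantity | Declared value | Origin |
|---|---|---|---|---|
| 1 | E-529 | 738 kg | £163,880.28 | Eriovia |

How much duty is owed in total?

£27,040.25

Line 1 (E-529, Eriovia, 738 kg, £163,880.28):
Base rate for E-529 is 16.5%.
Duty = £163,880.28 × 16.5% = £27,040.25.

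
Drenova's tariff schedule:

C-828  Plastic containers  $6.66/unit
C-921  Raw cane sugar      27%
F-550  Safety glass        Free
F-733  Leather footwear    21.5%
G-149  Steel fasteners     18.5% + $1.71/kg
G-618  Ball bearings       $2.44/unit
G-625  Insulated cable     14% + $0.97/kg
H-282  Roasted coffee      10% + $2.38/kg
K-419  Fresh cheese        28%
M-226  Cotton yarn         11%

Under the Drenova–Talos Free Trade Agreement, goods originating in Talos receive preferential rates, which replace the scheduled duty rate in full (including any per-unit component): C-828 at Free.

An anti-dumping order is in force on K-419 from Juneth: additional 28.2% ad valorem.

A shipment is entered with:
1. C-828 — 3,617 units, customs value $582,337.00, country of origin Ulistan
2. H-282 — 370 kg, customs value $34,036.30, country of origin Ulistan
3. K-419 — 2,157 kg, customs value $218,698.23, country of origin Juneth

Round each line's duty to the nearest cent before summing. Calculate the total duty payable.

$151,281.86

Line 1 (C-828, Ulistan, 3,617 units, $582,337.00):
Base rate for C-828 is $6.66/unit.
C-828 has an FTA preferential rate, but origin Ulistan is not Talos; base rate stands.
Duty = 3,617 × $6.66 = $24,089.22.
Line 2 (H-282, Ulistan, 370 kg, $34,036.30):
Base rate for H-282 is 10% + $2.38/kg.
Duty = $34,036.30 × 10% + 370 × $2.38 = $4,284.23.
Line 3 (K-419, Juneth, 2,157 kg, $218,698.23):
Base rate for K-419 is 28%.
Additional duty on K-419 from Juneth: +28.2%. Applied ad valorem rate: 28% + 28.2% = 56.2%.
Duty = $218,698.23 × 56.2% = $122,908.41.
Total = $24,089.22 + $4,284.23 + $122,908.41 = $151,281.86.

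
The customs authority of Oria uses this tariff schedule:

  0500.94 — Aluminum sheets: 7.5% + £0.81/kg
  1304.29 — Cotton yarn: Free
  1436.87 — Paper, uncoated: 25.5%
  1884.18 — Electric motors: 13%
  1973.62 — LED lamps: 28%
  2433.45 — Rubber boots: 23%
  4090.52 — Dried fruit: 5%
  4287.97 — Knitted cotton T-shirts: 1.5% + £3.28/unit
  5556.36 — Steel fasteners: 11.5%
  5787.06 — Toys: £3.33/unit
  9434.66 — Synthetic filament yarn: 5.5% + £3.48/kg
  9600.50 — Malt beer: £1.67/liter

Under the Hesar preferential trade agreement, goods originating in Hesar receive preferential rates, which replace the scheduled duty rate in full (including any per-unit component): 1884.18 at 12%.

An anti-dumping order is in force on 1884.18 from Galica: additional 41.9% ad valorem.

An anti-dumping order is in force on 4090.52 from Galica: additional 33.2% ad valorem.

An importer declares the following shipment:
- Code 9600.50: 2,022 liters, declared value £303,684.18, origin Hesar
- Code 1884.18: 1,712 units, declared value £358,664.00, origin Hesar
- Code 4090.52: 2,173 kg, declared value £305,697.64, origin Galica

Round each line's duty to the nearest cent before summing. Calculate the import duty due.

£163,192.92

Line 1 (9600.50, Hesar, 2,022 liters, £303,684.18):
Base rate for 9600.50 is £1.67/liter.
Origin Hesar is the FTA partner but 9600.50 is not on the preference list; base rate stands.
Duty = 2,022 × £1.67 = £3,376.74.
Line 2 (1884.18, Hesar, 1,712 units, £358,664.00):
Base rate for 1884.18 is 13%.
Origin Hesar qualifies under the Oria–Hesar agreement and 1884.18 is covered: preferential rate 12% applies instead.
The additional-duty order on 1884.18 targets Galica, not Hesar; it does not apply.
Duty = £358,664.00 × 12% = £43,039.68.
Line 3 (4090.52, Galica, 2,173 kg, £305,697.64):
Base rate for 4090.52 is 5%.
Additional duty on 4090.52 from Galica: +33.2%. Applied ad valorem rate: 5% + 33.2% = 38.2%.
Duty = £305,697.64 × 38.2% = £116,776.50.
Total = £3,376.74 + £43,039.68 + £116,776.50 = £163,192.92.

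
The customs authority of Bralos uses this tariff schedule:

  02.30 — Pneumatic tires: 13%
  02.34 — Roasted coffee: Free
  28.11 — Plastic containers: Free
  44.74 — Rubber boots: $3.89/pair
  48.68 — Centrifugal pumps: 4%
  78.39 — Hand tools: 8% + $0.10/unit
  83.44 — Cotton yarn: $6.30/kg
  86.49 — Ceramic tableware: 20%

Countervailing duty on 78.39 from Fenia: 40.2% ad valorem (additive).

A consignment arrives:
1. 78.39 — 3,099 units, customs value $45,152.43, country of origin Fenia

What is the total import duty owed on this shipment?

Line 1 (78.39, Fenia, 3,099 units, $45,152.43):
Base rate for 78.39 is 8% + $0.10/unit.
Additional duty on 78.39 from Fenia: +40.2%. Applied ad valorem rate: 8% + 40.2% = 48.2%.
Duty = $45,152.43 × 48.2% + 3,099 × $0.10 = $22,073.37.

$22,073.37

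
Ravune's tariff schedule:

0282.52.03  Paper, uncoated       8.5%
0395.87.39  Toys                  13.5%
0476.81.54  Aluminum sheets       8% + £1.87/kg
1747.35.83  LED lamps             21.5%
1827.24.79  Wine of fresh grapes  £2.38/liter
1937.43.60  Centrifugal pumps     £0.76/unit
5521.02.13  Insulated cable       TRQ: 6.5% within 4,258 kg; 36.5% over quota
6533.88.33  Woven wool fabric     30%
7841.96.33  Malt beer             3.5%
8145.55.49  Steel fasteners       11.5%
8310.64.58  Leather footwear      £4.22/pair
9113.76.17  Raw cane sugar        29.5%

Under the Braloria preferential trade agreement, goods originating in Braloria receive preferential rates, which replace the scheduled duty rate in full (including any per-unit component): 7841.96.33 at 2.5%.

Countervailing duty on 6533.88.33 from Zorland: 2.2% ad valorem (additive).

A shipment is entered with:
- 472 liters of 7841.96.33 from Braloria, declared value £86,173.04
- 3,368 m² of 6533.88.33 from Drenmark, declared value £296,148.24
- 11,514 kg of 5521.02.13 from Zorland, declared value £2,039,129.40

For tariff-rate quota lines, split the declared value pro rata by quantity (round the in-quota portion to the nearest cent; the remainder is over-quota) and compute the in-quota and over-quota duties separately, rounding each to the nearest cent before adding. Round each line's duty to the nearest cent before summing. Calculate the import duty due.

Line 1 (7841.96.33, Braloria, 472 liters, £86,173.04):
Base rate for 7841.96.33 is 3.5%.
Origin Braloria qualifies under the Ravune–Braloria agreement and 7841.96.33 is covered: preferential rate 2.5% applies instead.
Duty = £86,173.04 × 2.5% = £2,154.33.
Line 2 (6533.88.33, Drenmark, 3,368 m², £296,148.24):
Base rate for 6533.88.33 is 30%.
The additional-duty order on 6533.88.33 targets Zorland, not Drenmark; it does not apply.
Duty = £296,148.24 × 30% = £88,844.47.
Line 3 (5521.02.13, Zorland, 11,514 kg, £2,039,129.40):
Code 5521.02.13 is under a tariff-rate quota (threshold 4,258 kg). In-quota: 4,258 kg at 6.5%; over-quota: 7,256 kg at 36.5%.
Pro-rata value split: in-quota = £2,039,129.40 × 4,258/11,514 = £754,091.80; over-quota = £2,039,129.40 − £754,091.80 = £1,285,037.60.
In-quota duty = £754,091.80 × 6.5% = £49,015.97. Over-quota duty = £1,285,037.60 × 36.5% = £469,038.72.
Line duty = £49,015.97 + £469,038.72 = £518,054.69.
Total = £2,154.33 + £88,844.47 + £518,054.69 = £609,053.49.

£609,053.49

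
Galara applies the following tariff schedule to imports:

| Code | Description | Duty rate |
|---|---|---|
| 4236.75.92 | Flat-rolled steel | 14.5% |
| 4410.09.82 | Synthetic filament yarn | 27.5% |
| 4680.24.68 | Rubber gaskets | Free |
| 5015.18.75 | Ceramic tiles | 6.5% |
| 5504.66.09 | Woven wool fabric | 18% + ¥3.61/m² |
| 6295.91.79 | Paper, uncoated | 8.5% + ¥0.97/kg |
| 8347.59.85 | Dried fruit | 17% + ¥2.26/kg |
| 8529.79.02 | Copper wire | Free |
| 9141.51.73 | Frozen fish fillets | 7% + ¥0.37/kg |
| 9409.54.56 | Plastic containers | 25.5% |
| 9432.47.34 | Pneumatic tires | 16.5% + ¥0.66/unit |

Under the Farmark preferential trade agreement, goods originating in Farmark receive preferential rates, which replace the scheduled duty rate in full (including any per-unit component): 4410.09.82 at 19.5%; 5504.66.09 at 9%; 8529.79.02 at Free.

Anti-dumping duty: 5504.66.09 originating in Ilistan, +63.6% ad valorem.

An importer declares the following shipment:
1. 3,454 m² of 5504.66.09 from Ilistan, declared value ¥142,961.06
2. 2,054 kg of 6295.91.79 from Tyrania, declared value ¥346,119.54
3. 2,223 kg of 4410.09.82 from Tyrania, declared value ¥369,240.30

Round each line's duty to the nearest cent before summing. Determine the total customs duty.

Line 1 (5504.66.09, Ilistan, 3,454 m², ¥142,961.06):
Base rate for 5504.66.09 is 18% + ¥3.61/m².
5504.66.09 has an FTA preferential rate, but origin Ilistan is not Farmark; base rate stands.
Additional duty on 5504.66.09 from Ilistan: +63.6%. Applied ad valorem rate: 18% + 63.6% = 81.6%.
Duty = ¥142,961.06 × 81.6% + 3,454 × ¥3.61 = ¥129,125.16.
Line 2 (6295.91.79, Tyrania, 2,054 kg, ¥346,119.54):
Base rate for 6295.91.79 is 8.5% + ¥0.97/kg.
Duty = ¥346,119.54 × 8.5% + 2,054 × ¥0.97 = ¥31,412.54.
Line 3 (4410.09.82, Tyrania, 2,223 kg, ¥369,240.30):
Base rate for 4410.09.82 is 27.5%.
4410.09.82 has an FTA preferential rate, but origin Tyrania is not Farmark; base rate stands.
Duty = ¥369,240.30 × 27.5% = ¥101,541.08.
Total = ¥129,125.16 + ¥31,412.54 + ¥101,541.08 = ¥262,078.78.

¥262,078.78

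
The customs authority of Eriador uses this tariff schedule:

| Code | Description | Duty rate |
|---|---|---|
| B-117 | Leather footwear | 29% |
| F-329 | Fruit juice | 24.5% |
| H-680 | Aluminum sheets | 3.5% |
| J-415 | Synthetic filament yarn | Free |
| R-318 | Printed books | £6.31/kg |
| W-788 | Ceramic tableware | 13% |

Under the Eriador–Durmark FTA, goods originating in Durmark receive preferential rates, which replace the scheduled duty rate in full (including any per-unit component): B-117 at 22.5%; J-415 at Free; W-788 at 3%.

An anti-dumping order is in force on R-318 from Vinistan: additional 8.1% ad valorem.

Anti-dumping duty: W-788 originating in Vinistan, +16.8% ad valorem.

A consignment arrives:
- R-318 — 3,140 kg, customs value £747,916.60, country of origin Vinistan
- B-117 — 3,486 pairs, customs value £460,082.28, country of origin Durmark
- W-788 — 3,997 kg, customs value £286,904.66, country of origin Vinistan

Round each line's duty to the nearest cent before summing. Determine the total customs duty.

£269,410.74

Line 1 (R-318, Vinistan, 3,140 kg, £747,916.60):
Base rate for R-318 is £6.31/kg.
Additional duty on R-318 from Vinistan: +8.1% ad valorem. Applied ad valorem rate = 8.1%.
Duty = £747,916.60 × 8.1% + 3,140 × £6.31 = £80,394.64.
Line 2 (B-117, Durmark, 3,486 pairs, £460,082.28):
Base rate for B-117 is 29%.
Origin Durmark qualifies under the Eriador–Durmark agreement and B-117 is covered: preferential rate 22.5% applies instead.
Duty = £460,082.28 × 22.5% = £103,518.51.
Line 3 (W-788, Vinistan, 3,997 kg, £286,904.66):
Base rate for W-788 is 13%.
W-788 has an FTA preferential rate, but origin Vinistan is not Durmark; base rate stands.
Additional duty on W-788 from Vinistan: +16.8%. Applied ad valorem rate: 13% + 16.8% = 29.8%.
Duty = £286,904.66 × 29.8% = £85,497.59.
Total = £80,394.64 + £103,518.51 + £85,497.59 = £269,410.74.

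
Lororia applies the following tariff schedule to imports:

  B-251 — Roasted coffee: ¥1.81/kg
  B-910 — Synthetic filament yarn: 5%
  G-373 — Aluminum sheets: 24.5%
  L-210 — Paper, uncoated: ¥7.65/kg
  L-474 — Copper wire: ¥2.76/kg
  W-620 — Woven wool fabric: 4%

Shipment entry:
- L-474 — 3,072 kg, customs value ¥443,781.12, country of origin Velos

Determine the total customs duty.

¥8,478.72

Line 1 (L-474, Velos, 3,072 kg, ¥443,781.12):
Base rate for L-474 is ¥2.76/kg.
Duty = 3,072 × ¥2.76 = ¥8,478.72.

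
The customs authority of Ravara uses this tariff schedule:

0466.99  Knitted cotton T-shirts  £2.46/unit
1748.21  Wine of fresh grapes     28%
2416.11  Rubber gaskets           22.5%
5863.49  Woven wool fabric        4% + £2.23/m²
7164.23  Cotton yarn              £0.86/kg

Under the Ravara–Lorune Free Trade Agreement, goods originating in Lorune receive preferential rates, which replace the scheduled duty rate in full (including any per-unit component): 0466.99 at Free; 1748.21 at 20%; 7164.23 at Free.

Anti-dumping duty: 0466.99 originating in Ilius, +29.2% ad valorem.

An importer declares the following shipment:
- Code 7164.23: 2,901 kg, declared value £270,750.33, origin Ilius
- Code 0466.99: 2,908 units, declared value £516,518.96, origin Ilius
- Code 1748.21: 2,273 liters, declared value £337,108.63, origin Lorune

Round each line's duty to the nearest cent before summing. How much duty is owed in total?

Line 1 (7164.23, Ilius, 2,901 kg, £270,750.33):
Base rate for 7164.23 is £0.86/kg.
7164.23 has an FTA preferential rate, but origin Ilius is not Lorune; base rate stands.
Duty = 2,901 × £0.86 = £2,494.86.
Line 2 (0466.99, Ilius, 2,908 units, £516,518.96):
Base rate for 0466.99 is £2.46/unit.
0466.99 has an FTA preferential rate, but origin Ilius is not Lorune; base rate stands.
Additional duty on 0466.99 from Ilius: +29.2% ad valorem. Applied ad valorem rate = 29.2%.
Duty = £516,518.96 × 29.2% + 2,908 × £2.46 = £157,977.22.
Line 3 (1748.21, Lorune, 2,273 liters, £337,108.63):
Base rate for 1748.21 is 28%.
Origin Lorune qualifies under the Ravara–Lorune agreement and 1748.21 is covered: preferential rate 20% applies instead.
Duty = £337,108.63 × 20% = £67,421.73.
Total = £2,494.86 + £157,977.22 + £67,421.73 = £227,893.81.

£227,893.81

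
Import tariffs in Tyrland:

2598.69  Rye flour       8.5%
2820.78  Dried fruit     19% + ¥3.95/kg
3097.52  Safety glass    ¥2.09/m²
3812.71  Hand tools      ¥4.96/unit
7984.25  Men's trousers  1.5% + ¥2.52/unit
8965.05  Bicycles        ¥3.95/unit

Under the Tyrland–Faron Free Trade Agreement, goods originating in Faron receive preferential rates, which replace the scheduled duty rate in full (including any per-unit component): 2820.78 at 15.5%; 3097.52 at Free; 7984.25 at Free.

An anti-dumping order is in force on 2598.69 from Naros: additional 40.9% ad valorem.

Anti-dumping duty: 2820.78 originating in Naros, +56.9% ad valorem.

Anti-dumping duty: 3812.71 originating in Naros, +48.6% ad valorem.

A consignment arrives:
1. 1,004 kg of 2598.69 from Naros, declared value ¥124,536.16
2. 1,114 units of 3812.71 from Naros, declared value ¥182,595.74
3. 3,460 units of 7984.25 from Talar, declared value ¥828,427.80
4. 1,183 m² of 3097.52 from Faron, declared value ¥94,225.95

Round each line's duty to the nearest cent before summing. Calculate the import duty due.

Line 1 (2598.69, Naros, 1,004 kg, ¥124,536.16):
Base rate for 2598.69 is 8.5%.
Additional duty on 2598.69 from Naros: +40.9%. Applied ad valorem rate: 8.5% + 40.9% = 49.4%.
Duty = ¥124,536.16 × 49.4% = ¥61,520.86.
Line 2 (3812.71, Naros, 1,114 units, ¥182,595.74):
Base rate for 3812.71 is ¥4.96/unit.
Additional duty on 3812.71 from Naros: +48.6% ad valorem. Applied ad valorem rate = 48.6%.
Duty = ¥182,595.74 × 48.6% + 1,114 × ¥4.96 = ¥94,266.97.
Line 3 (7984.25, Talar, 3,460 units, ¥828,427.80):
Base rate for 7984.25 is 1.5% + ¥2.52/unit.
7984.25 has an FTA preferential rate, but origin Talar is not Faron; base rate stands.
Duty = ¥828,427.80 × 1.5% + 3,460 × ¥2.52 = ¥21,145.62.
Line 4 (3097.52, Faron, 1,183 m², ¥94,225.95):
Base rate for 3097.52 is ¥2.09/m².
Origin Faron qualifies under the Tyrland–Faron agreement and 3097.52 is covered: preferential rate Free applies instead.
Duty = ¥94,225.95 × 0% = ¥0.00.
Total = ¥61,520.86 + ¥94,266.97 + ¥21,145.62 + ¥0.00 = ¥176,933.45.

¥176,933.45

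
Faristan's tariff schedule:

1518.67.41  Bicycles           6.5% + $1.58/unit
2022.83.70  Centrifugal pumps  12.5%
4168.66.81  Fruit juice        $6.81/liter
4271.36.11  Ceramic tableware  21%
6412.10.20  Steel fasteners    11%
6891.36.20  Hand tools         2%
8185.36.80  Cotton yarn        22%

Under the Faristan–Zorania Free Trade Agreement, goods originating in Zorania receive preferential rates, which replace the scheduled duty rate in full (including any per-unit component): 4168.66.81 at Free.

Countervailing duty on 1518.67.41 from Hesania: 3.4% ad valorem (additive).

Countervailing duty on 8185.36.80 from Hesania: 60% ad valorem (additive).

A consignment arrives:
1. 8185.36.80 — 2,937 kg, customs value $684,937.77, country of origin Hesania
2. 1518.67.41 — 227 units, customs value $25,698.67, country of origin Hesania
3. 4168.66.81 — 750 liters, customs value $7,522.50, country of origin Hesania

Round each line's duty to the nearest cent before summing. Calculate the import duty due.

Line 1 (8185.36.80, Hesania, 2,937 kg, $684,937.77):
Base rate for 8185.36.80 is 22%.
Additional duty on 8185.36.80 from Hesania: +60%. Applied ad valorem rate: 22% + 60% = 82%.
Duty = $684,937.77 × 82% = $561,648.97.
Line 2 (1518.67.41, Hesania, 227 units, $25,698.67):
Base rate for 1518.67.41 is 6.5% + $1.58/unit.
Additional duty on 1518.67.41 from Hesania: +3.4%. Applied ad valorem rate: 6.5% + 3.4% = 9.9%.
Duty = $25,698.67 × 9.9% + 227 × $1.58 = $2,902.83.
Line 3 (4168.66.81, Hesania, 750 liters, $7,522.50):
Base rate for 4168.66.81 is $6.81/liter.
4168.66.81 has an FTA preferential rate, but origin Hesania is not Zorania; base rate stands.
Duty = 750 × $6.81 = $5,107.50.
Total = $561,648.97 + $2,902.83 + $5,107.50 = $569,659.30.

$569,659.30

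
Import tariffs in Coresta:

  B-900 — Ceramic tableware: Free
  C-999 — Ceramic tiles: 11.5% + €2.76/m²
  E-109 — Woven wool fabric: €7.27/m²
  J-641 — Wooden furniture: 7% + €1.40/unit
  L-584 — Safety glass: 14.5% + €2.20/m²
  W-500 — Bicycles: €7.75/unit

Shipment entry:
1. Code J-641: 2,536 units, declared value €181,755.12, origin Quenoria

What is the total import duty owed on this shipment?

€16,273.26

Line 1 (J-641, Quenoria, 2,536 units, €181,755.12):
Base rate for J-641 is 7% + €1.40/unit.
Duty = €181,755.12 × 7% + 2,536 × €1.40 = €16,273.26.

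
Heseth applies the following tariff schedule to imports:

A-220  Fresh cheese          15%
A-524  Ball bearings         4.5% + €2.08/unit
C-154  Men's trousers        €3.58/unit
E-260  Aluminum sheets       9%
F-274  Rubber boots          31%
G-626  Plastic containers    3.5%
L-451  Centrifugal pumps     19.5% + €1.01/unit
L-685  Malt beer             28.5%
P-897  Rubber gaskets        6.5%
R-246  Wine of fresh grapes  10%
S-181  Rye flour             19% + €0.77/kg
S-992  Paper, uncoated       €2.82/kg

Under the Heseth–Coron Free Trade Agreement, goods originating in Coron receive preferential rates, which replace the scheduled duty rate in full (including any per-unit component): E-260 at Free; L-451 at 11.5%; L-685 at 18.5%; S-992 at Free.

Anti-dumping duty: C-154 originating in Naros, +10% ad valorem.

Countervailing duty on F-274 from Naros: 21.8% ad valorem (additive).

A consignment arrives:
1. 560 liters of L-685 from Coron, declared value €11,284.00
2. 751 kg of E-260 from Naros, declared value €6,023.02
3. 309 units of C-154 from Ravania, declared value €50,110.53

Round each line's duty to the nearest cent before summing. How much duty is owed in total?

€3,735.83

Line 1 (L-685, Coron, 560 liters, €11,284.00):
Base rate for L-685 is 28.5%.
Origin Coron qualifies under the Heseth–Coron agreement and L-685 is covered: preferential rate 18.5% applies instead.
Duty = €11,284.00 × 18.5% = €2,087.54.
Line 2 (E-260, Naros, 751 kg, €6,023.02):
Base rate for E-260 is 9%.
E-260 has an FTA preferential rate, but origin Naros is not Coron; base rate stands.
Duty = €6,023.02 × 9% = €542.07.
Line 3 (C-154, Ravania, 309 units, €50,110.53):
Base rate for C-154 is €3.58/unit.
The additional-duty order on C-154 targets Naros, not Ravania; it does not apply.
Duty = 309 × €3.58 = €1,106.22.
Total = €2,087.54 + €542.07 + €1,106.22 = €3,735.83.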